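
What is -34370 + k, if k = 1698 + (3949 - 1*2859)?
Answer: -31582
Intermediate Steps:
k = 2788 (k = 1698 + (3949 - 2859) = 1698 + 1090 = 2788)
-34370 + k = -34370 + 2788 = -31582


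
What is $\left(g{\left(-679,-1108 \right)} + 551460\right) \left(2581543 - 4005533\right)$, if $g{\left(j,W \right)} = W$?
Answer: $-783695744480$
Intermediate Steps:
$\left(g{\left(-679,-1108 \right)} + 551460\right) \left(2581543 - 4005533\right) = \left(-1108 + 551460\right) \left(2581543 - 4005533\right) = 550352 \left(-1423990\right) = -783695744480$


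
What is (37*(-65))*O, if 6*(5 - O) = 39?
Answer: 7215/2 ≈ 3607.5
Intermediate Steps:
O = -3/2 (O = 5 - ⅙*39 = 5 - 13/2 = -3/2 ≈ -1.5000)
(37*(-65))*O = (37*(-65))*(-3/2) = -2405*(-3/2) = 7215/2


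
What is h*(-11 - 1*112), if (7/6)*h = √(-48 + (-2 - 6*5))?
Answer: -2952*I*√5/7 ≈ -942.98*I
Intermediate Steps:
h = 24*I*√5/7 (h = 6*√(-48 + (-2 - 6*5))/7 = 6*√(-48 + (-2 - 30))/7 = 6*√(-48 - 32)/7 = 6*√(-80)/7 = 6*(4*I*√5)/7 = 24*I*√5/7 ≈ 7.6665*I)
h*(-11 - 1*112) = (24*I*√5/7)*(-11 - 1*112) = (24*I*√5/7)*(-11 - 112) = (24*I*√5/7)*(-123) = -2952*I*√5/7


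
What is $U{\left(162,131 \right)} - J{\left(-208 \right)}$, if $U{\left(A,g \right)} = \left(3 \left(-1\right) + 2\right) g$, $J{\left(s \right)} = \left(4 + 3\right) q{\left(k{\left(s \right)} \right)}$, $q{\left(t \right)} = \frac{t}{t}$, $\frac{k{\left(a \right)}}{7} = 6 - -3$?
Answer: $-138$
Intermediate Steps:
$k{\left(a \right)} = 63$ ($k{\left(a \right)} = 7 \left(6 - -3\right) = 7 \left(6 + 3\right) = 7 \cdot 9 = 63$)
$q{\left(t \right)} = 1$
$J{\left(s \right)} = 7$ ($J{\left(s \right)} = \left(4 + 3\right) 1 = 7 \cdot 1 = 7$)
$U{\left(A,g \right)} = - g$ ($U{\left(A,g \right)} = \left(-3 + 2\right) g = - g$)
$U{\left(162,131 \right)} - J{\left(-208 \right)} = \left(-1\right) 131 - 7 = -131 - 7 = -138$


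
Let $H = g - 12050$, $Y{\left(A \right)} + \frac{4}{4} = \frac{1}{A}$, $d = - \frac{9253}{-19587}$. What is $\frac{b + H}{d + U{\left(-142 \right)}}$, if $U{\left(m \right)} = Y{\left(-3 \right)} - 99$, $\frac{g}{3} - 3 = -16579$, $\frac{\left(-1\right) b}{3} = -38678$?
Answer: $- \frac{44279678}{81499} \approx -543.32$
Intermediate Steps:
$b = 116034$ ($b = \left(-3\right) \left(-38678\right) = 116034$)
$d = \frac{9253}{19587}$ ($d = \left(-9253\right) \left(- \frac{1}{19587}\right) = \frac{9253}{19587} \approx 0.4724$)
$g = -49728$ ($g = 9 + 3 \left(-16579\right) = 9 - 49737 = -49728$)
$Y{\left(A \right)} = -1 + \frac{1}{A}$
$U{\left(m \right)} = - \frac{301}{3}$ ($U{\left(m \right)} = \frac{1 - -3}{-3} - 99 = - \frac{1 + 3}{3} - 99 = \left(- \frac{1}{3}\right) 4 - 99 = - \frac{4}{3} - 99 = - \frac{301}{3}$)
$H = -61778$ ($H = -49728 - 12050 = -61778$)
$\frac{b + H}{d + U{\left(-142 \right)}} = \frac{116034 - 61778}{\frac{9253}{19587} - \frac{301}{3}} = \frac{54256}{- \frac{651992}{6529}} = 54256 \left(- \frac{6529}{651992}\right) = - \frac{44279678}{81499}$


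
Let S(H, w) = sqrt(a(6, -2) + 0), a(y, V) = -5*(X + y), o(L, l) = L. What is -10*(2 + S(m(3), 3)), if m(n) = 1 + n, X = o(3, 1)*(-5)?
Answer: -20 - 30*sqrt(5) ≈ -87.082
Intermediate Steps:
X = -15 (X = 3*(-5) = -15)
a(y, V) = 75 - 5*y (a(y, V) = -5*(-15 + y) = 75 - 5*y)
S(H, w) = 3*sqrt(5) (S(H, w) = sqrt((75 - 5*6) + 0) = sqrt((75 - 30) + 0) = sqrt(45 + 0) = sqrt(45) = 3*sqrt(5))
-10*(2 + S(m(3), 3)) = -10*(2 + 3*sqrt(5)) = -20 - 30*sqrt(5)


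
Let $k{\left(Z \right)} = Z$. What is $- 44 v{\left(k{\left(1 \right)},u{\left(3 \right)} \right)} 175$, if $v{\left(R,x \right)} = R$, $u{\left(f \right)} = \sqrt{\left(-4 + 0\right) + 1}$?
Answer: $-7700$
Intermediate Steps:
$u{\left(f \right)} = i \sqrt{3}$ ($u{\left(f \right)} = \sqrt{-4 + 1} = \sqrt{-3} = i \sqrt{3}$)
$- 44 v{\left(k{\left(1 \right)},u{\left(3 \right)} \right)} 175 = \left(-44\right) 1 \cdot 175 = \left(-44\right) 175 = -7700$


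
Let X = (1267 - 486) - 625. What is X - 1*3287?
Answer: -3131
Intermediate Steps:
X = 156 (X = 781 - 625 = 156)
X - 1*3287 = 156 - 1*3287 = 156 - 3287 = -3131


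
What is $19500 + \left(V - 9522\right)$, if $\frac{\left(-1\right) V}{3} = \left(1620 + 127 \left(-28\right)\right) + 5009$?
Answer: $759$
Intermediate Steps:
$V = -9219$ ($V = - 3 \left(\left(1620 + 127 \left(-28\right)\right) + 5009\right) = - 3 \left(\left(1620 - 3556\right) + 5009\right) = - 3 \left(-1936 + 5009\right) = \left(-3\right) 3073 = -9219$)
$19500 + \left(V - 9522\right) = 19500 - 18741 = 759$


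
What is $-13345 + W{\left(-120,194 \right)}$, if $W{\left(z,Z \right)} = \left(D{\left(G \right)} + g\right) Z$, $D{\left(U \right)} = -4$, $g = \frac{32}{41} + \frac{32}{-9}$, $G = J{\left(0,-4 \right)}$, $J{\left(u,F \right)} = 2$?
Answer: $- \frac{5409305}{369} \approx -14659.0$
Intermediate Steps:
$G = 2$
$g = - \frac{1024}{369}$ ($g = 32 \cdot \frac{1}{41} + 32 \left(- \frac{1}{9}\right) = \frac{32}{41} - \frac{32}{9} = - \frac{1024}{369} \approx -2.7751$)
$W{\left(z,Z \right)} = - \frac{2500 Z}{369}$ ($W{\left(z,Z \right)} = \left(-4 - \frac{1024}{369}\right) Z = - \frac{2500 Z}{369}$)
$-13345 + W{\left(-120,194 \right)} = -13345 - \frac{485000}{369} = - \frac{5409305}{369}$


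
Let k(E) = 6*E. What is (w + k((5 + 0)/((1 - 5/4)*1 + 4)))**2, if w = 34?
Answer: 1764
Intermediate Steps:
(w + k((5 + 0)/((1 - 5/4)*1 + 4)))**2 = (34 + 6*((5 + 0)/((1 - 5/4)*1 + 4)))**2 = (34 + 6*(5/((1 - 5*1/4)*1 + 4)))**2 = (34 + 6*(5/((1 - 5/4)*1 + 4)))**2 = (34 + 6*(5/(-1/4*1 + 4)))**2 = (34 + 6*(5/(-1/4 + 4)))**2 = (34 + 6*(5/(15/4)))**2 = (34 + 6*(5*(4/15)))**2 = (34 + 6*(4/3))**2 = (34 + 8)**2 = 42**2 = 1764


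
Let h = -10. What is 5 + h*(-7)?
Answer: 75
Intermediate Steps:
5 + h*(-7) = 5 - 10*(-7) = 5 + 70 = 75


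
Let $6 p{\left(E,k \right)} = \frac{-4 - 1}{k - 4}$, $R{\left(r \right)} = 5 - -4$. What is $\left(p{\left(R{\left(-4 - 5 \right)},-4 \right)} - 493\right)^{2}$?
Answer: $\frac{559748281}{2304} \approx 2.4295 \cdot 10^{5}$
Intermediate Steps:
$R{\left(r \right)} = 9$ ($R{\left(r \right)} = 5 + 4 = 9$)
$p{\left(E,k \right)} = - \frac{5}{6 \left(-4 + k\right)}$ ($p{\left(E,k \right)} = \frac{\left(-4 - 1\right) \frac{1}{k - 4}}{6} = \frac{\left(-5\right) \frac{1}{-4 + k}}{6} = - \frac{5}{6 \left(-4 + k\right)}$)
$\left(p{\left(R{\left(-4 - 5 \right)},-4 \right)} - 493\right)^{2} = \left(- \frac{5}{-24 + 6 \left(-4\right)} - 493\right)^{2} = \left(- \frac{5}{-24 - 24} - 493\right)^{2} = \left(- \frac{5}{-48} - 493\right)^{2} = \left(\left(-5\right) \left(- \frac{1}{48}\right) - 493\right)^{2} = \left(\frac{5}{48} - 493\right)^{2} = \left(- \frac{23659}{48}\right)^{2} = \frac{559748281}{2304}$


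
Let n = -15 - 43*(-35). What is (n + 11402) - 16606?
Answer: -3714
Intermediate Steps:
n = 1490 (n = -15 + 1505 = 1490)
(n + 11402) - 16606 = (1490 + 11402) - 16606 = 12892 - 16606 = -3714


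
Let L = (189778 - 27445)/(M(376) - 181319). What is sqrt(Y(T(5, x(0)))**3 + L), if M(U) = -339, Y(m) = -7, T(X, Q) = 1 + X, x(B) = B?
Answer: I*sqrt(11348361822766)/181658 ≈ 18.544*I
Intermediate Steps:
L = -162333/181658 (L = (189778 - 27445)/(-339 - 181319) = 162333/(-181658) = 162333*(-1/181658) = -162333/181658 ≈ -0.89362)
sqrt(Y(T(5, x(0)))**3 + L) = sqrt((-7)**3 - 162333/181658) = sqrt(-343 - 162333/181658) = sqrt(-62471027/181658) = I*sqrt(11348361822766)/181658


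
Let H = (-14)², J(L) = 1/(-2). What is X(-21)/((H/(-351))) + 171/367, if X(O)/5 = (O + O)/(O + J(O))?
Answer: -1880784/110467 ≈ -17.026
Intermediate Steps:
J(L) = -½
X(O) = 10*O/(-½ + O) (X(O) = 5*((O + O)/(O - ½)) = 5*((2*O)/(-½ + O)) = 5*(2*O/(-½ + O)) = 10*O/(-½ + O))
H = 196
X(-21)/((H/(-351))) + 171/367 = (20*(-21)/(-1 + 2*(-21)))/((196/(-351))) + 171/367 = (20*(-21)/(-1 - 42))/((196*(-1/351))) + 171*(1/367) = (20*(-21)/(-43))/(-196/351) + 171/367 = (20*(-21)*(-1/43))*(-351/196) + 171/367 = (420/43)*(-351/196) + 171/367 = -5265/301 + 171/367 = -1880784/110467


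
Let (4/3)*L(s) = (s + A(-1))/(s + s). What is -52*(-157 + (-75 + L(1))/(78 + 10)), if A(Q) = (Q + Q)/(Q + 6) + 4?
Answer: 7222423/880 ≈ 8207.3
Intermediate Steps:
A(Q) = 4 + 2*Q/(6 + Q) (A(Q) = (2*Q)/(6 + Q) + 4 = 2*Q/(6 + Q) + 4 = 4 + 2*Q/(6 + Q))
L(s) = 3*(18/5 + s)/(8*s) (L(s) = 3*((s + 6*(4 - 1)/(6 - 1))/(s + s))/4 = 3*((s + 6*3/5)/((2*s)))/4 = 3*((s + 6*(⅕)*3)*(1/(2*s)))/4 = 3*((s + 18/5)*(1/(2*s)))/4 = 3*((18/5 + s)*(1/(2*s)))/4 = 3*((18/5 + s)/(2*s))/4 = 3*(18/5 + s)/(8*s))
-52*(-157 + (-75 + L(1))/(78 + 10)) = -52*(-157 + (-75 + (3/40)*(18 + 5*1)/1)/(78 + 10)) = -52*(-157 + (-75 + (3/40)*1*(18 + 5))/88) = -52*(-157 + (-75 + (3/40)*1*23)*(1/88)) = -52*(-157 + (-75 + 69/40)*(1/88)) = -52*(-157 - 2931/40*1/88) = -52*(-157 - 2931/3520) = -52*(-555571/3520) = 7222423/880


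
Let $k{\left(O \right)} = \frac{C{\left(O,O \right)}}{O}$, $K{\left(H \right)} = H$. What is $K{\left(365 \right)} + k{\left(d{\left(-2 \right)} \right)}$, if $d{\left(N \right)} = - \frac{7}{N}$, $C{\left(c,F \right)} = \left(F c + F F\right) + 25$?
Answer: $\frac{2654}{7} \approx 379.14$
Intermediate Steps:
$C{\left(c,F \right)} = 25 + F^{2} + F c$ ($C{\left(c,F \right)} = \left(F c + F^{2}\right) + 25 = \left(F^{2} + F c\right) + 25 = 25 + F^{2} + F c$)
$k{\left(O \right)} = \frac{25 + 2 O^{2}}{O}$ ($k{\left(O \right)} = \frac{25 + O^{2} + O O}{O} = \frac{25 + O^{2} + O^{2}}{O} = \frac{25 + 2 O^{2}}{O}$)
$K{\left(365 \right)} + k{\left(d{\left(-2 \right)} \right)} = 365 + \left(2 \left(- \frac{7}{-2}\right) + \frac{25}{\left(-7\right) \frac{1}{-2}}\right) = 365 + \left(2 \left(\left(-7\right) \left(- \frac{1}{2}\right)\right) + \frac{25}{\left(-7\right) \left(- \frac{1}{2}\right)}\right) = 365 + \left(2 \cdot \frac{7}{2} + \frac{25}{\frac{7}{2}}\right) = 365 + \left(7 + 25 \cdot \frac{2}{7}\right) = 365 + \left(7 + \frac{50}{7}\right) = 365 + \frac{99}{7} = \frac{2654}{7}$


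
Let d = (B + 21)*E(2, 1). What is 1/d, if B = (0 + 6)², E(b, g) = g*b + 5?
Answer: 1/399 ≈ 0.0025063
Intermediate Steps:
E(b, g) = 5 + b*g (E(b, g) = b*g + 5 = 5 + b*g)
B = 36 (B = 6² = 36)
d = 399 (d = (36 + 21)*(5 + 2*1) = 57*(5 + 2) = 57*7 = 399)
1/d = 1/399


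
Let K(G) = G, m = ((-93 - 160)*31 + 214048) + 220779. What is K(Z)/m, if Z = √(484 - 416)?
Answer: √17/213492 ≈ 1.9313e-5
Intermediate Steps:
m = 426984 (m = (-253*31 + 214048) + 220779 = (-7843 + 214048) + 220779 = 206205 + 220779 = 426984)
Z = 2*√17 (Z = √68 = 2*√17 ≈ 8.2462)
K(Z)/m = (2*√17)/426984 = (2*√17)*(1/426984) = √17/213492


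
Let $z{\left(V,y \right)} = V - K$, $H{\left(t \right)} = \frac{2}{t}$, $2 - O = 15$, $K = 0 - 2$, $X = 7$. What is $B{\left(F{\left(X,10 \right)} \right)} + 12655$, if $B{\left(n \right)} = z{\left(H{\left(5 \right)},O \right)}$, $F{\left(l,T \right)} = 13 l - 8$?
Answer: $\frac{63287}{5} \approx 12657.0$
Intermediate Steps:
$K = -2$
$O = -13$ ($O = 2 - 15 = -13$)
$F{\left(l,T \right)} = -8 + 13 l$
$z{\left(V,y \right)} = 2 + V$ ($z{\left(V,y \right)} = V - -2 = V + 2 = 2 + V$)
$B{\left(n \right)} = \frac{12}{5}$ ($B{\left(n \right)} = 2 + \frac{2}{5} = \frac{12}{5}$)
$B{\left(F{\left(X,10 \right)} \right)} + 12655 = \frac{12}{5} + 12655 = \frac{63287}{5}$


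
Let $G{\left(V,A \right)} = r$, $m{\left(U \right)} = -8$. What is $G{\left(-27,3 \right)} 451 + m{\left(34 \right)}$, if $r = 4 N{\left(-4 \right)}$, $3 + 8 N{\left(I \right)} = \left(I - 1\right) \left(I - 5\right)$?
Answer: $9463$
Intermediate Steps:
$N{\left(I \right)} = - \frac{3}{8} + \frac{\left(-1 + I\right) \left(-5 + I\right)}{8}$ ($N{\left(I \right)} = - \frac{3}{8} + \frac{\left(I - 1\right) \left(I - 5\right)}{8} = - \frac{3}{8} + \frac{\left(-1 + I\right) \left(-5 + I\right)}{8}$)
$r = 21$ ($r = 4 \left(\frac{1}{4} - -3 + \frac{\left(-4\right)^{2}}{8}\right) = 4 \left(\frac{1}{4} + 3 + \frac{1}{8} \cdot 16\right) = 4 \left(\frac{1}{4} + 3 + 2\right) = 4 \cdot \frac{21}{4} = 21$)
$G{\left(V,A \right)} = 21$
$G{\left(-27,3 \right)} 451 + m{\left(34 \right)} = 21 \cdot 451 - 8 = 9471 - 8 = 9463$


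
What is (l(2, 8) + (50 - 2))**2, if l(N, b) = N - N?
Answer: 2304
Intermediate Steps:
l(N, b) = 0
(l(2, 8) + (50 - 2))**2 = (0 + (50 - 2))**2 = (0 + 48)**2 = 48**2 = 2304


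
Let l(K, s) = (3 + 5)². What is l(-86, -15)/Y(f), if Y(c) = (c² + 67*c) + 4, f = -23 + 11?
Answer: -4/41 ≈ -0.097561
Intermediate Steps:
f = -12
l(K, s) = 64 (l(K, s) = 8² = 64)
Y(c) = 4 + c² + 67*c
l(-86, -15)/Y(f) = 64/(4 + (-12)² + 67*(-12)) = 64/(4 + 144 - 804) = 64/(-656) = 64*(-1/656) = -4/41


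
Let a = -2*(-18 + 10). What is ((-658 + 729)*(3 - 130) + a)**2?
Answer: 81018001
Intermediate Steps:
a = 16 (a = -2*(-8) = 16)
((-658 + 729)*(3 - 130) + a)**2 = ((-658 + 729)*(3 - 130) + 16)**2 = (71*(-127) + 16)**2 = (-9017 + 16)**2 = (-9001)**2 = 81018001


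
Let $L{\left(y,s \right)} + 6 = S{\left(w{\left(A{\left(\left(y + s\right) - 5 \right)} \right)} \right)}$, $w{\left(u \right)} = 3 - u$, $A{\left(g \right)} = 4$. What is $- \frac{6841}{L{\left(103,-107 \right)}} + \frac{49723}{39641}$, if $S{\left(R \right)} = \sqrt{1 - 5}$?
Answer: $\frac{814546703}{792820} + \frac{6841 i}{20} \approx 1027.4 + 342.05 i$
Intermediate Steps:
$S{\left(R \right)} = 2 i$ ($S{\left(R \right)} = \sqrt{-4} = 2 i$)
$L{\left(y,s \right)} = -6 + 2 i$
$- \frac{6841}{L{\left(103,-107 \right)}} + \frac{49723}{39641} = - \frac{6841}{-6 + 2 i} + \frac{49723}{39641} = - 6841 \frac{-6 - 2 i}{40} + 49723 \cdot \frac{1}{39641} = - \frac{6841 \left(-6 - 2 i\right)}{40} + \frac{49723}{39641} = \frac{49723}{39641} - \frac{6841 \left(-6 - 2 i\right)}{40}$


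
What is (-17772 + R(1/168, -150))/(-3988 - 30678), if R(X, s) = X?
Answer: 2985695/5823888 ≈ 0.51266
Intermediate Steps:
(-17772 + R(1/168, -150))/(-3988 - 30678) = (-17772 + 1/168)/(-3988 - 30678) = (-17772 + 1/168)/(-34666) = -2985695/168*(-1/34666) = 2985695/5823888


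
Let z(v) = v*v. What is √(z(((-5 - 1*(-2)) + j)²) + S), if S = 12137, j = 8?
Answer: 3*√1418 ≈ 112.97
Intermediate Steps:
z(v) = v²
√(z(((-5 - 1*(-2)) + j)²) + S) = √((((-5 - 1*(-2)) + 8)²)² + 12137) = √((((-5 + 2) + 8)²)² + 12137) = √(((-3 + 8)²)² + 12137) = √((5²)² + 12137) = √(25² + 12137) = √(625 + 12137) = √12762 = 3*√1418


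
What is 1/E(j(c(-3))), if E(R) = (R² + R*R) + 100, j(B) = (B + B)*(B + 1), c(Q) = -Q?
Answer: 1/1252 ≈ 0.00079872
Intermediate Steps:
j(B) = 2*B*(1 + B) (j(B) = (2*B)*(1 + B) = 2*B*(1 + B))
E(R) = 100 + 2*R² (E(R) = (R² + R²) + 100 = 2*R² + 100 = 100 + 2*R²)
1/E(j(c(-3))) = 1/(100 + 2*(2*(-1*(-3))*(1 - 1*(-3)))²) = 1/(100 + 2*(2*3*(1 + 3))²) = 1/(100 + 2*(2*3*4)²) = 1/(100 + 2*24²) = 1/(100 + 2*576) = 1/(100 + 1152) = 1/1252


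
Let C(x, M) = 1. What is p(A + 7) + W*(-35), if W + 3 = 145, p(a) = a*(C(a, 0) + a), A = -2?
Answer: -4940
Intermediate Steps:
p(a) = a*(1 + a)
W = 142 (W = -3 + 145 = 142)
p(A + 7) + W*(-35) = (-2 + 7)*(1 + (-2 + 7)) + 142*(-35) = 5*(1 + 5) - 4970 = 5*6 - 4970 = 30 - 4970 = -4940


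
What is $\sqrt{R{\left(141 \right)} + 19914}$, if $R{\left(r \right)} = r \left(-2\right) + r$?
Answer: $39 \sqrt{13} \approx 140.62$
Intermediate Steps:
$R{\left(r \right)} = - r$ ($R{\left(r \right)} = - 2 r + r = - r$)
$\sqrt{R{\left(141 \right)} + 19914} = \sqrt{\left(-1\right) 141 + 19914} = \sqrt{-141 + 19914} = \sqrt{19773} = 39 \sqrt{13}$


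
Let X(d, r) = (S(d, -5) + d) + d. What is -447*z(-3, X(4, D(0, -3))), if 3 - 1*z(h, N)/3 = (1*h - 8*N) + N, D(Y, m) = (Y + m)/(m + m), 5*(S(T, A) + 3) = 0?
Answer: -54981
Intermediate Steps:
S(T, A) = -3 (S(T, A) = -3 + (⅕)*0 = -3 + 0 = -3)
D(Y, m) = (Y + m)/(2*m) (D(Y, m) = (Y + m)/((2*m)) = (Y + m)*(1/(2*m)) = (Y + m)/(2*m))
X(d, r) = -3 + 2*d (X(d, r) = (-3 + d) + d = -3 + 2*d)
z(h, N) = 9 - 3*h + 21*N (z(h, N) = 9 - 3*((1*h - 8*N) + N) = 9 - 3*((h - 8*N) + N) = 9 - 3*(h - 7*N) = 9 + (-3*h + 21*N) = 9 - 3*h + 21*N)
-447*z(-3, X(4, D(0, -3))) = -447*(9 - 3*(-3) + 21*(-3 + 2*4)) = -447*(9 + 9 + 21*(-3 + 8)) = -447*(9 + 9 + 21*5) = -447*(9 + 9 + 105) = -447*123 = -54981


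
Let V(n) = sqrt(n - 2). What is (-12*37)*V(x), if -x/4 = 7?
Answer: -444*I*sqrt(30) ≈ -2431.9*I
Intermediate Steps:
x = -28 (x = -4*7 = -28)
V(n) = sqrt(-2 + n)
(-12*37)*V(x) = (-12*37)*sqrt(-2 - 28) = -444*I*sqrt(30)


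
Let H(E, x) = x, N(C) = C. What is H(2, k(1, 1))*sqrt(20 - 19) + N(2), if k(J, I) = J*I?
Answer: 3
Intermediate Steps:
k(J, I) = I*J
H(2, k(1, 1))*sqrt(20 - 19) + N(2) = (1*1)*sqrt(20 - 19) + 2 = 1*sqrt(1) + 2 = 1*1 + 2 = 1 + 2 = 3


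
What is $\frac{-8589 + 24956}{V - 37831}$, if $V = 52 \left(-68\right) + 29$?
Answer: $- \frac{16367}{41338} \approx -0.39593$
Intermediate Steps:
$V = -3507$ ($V = -3536 + 29 = -3507$)
$\frac{-8589 + 24956}{V - 37831} = \frac{-8589 + 24956}{-3507 - 37831} = \frac{16367}{-41338} = 16367 \left(- \frac{1}{41338}\right) = - \frac{16367}{41338}$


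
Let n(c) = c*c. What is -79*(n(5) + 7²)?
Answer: -5846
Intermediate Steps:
n(c) = c²
-79*(n(5) + 7²) = -79*(5² + 7²) = -79*(25 + 49) = -79*74 = -5846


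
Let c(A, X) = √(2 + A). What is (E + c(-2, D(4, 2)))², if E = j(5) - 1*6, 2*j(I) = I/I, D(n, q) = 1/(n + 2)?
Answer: 121/4 ≈ 30.250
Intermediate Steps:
D(n, q) = 1/(2 + n)
j(I) = ½ (j(I) = (I/I)/2 = (½)*1 = ½)
E = -11/2 (E = ½ - 1*6 = ½ - 6 = -11/2 ≈ -5.5000)
(E + c(-2, D(4, 2)))² = (-11/2 + √(2 - 2))² = (-11/2 + √0)² = (-11/2 + 0)² = (-11/2)² = 121/4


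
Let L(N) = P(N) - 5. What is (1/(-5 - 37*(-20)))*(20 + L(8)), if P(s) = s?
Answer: 23/840 ≈ 0.027381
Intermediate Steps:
L(N) = -5 + N (L(N) = N - 5 = -5 + N)
(1/(-5 - 37*(-20)))*(20 + L(8)) = (1/(-5 - 37*(-20)))*(20 + (-5 + 8)) = (-1/20/(-42))*(20 + 3) = -1/42*(-1/20)*23 = (1/840)*23 = 23/840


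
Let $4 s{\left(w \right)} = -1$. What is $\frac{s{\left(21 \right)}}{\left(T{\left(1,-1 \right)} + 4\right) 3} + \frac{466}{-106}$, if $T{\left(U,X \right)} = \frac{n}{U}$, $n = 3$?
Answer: $- \frac{19625}{4452} \approx -4.4081$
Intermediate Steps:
$s{\left(w \right)} = - \frac{1}{4}$ ($s{\left(w \right)} = \frac{1}{4} \left(-1\right) = - \frac{1}{4}$)
$T{\left(U,X \right)} = \frac{3}{U}$
$\frac{s{\left(21 \right)}}{\left(T{\left(1,-1 \right)} + 4\right) 3} + \frac{466}{-106} = - \frac{1}{4 \left(\frac{3}{1} + 4\right) 3} + \frac{466}{-106} = - \frac{1}{4 \left(3 \cdot 1 + 4\right) 3} + 466 \left(- \frac{1}{106}\right) = - \frac{1}{4 \left(3 + 4\right) 3} - \frac{233}{53} = - \frac{1}{4 \cdot 7 \cdot 3} - \frac{233}{53} = - \frac{1}{4 \cdot 21} - \frac{233}{53} = \left(- \frac{1}{4}\right) \frac{1}{21} - \frac{233}{53} = - \frac{1}{84} - \frac{233}{53} = - \frac{19625}{4452}$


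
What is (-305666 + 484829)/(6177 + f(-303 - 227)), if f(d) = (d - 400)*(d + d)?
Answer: 59721/330659 ≈ 0.18061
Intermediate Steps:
f(d) = 2*d*(-400 + d) (f(d) = (-400 + d)*(2*d) = 2*d*(-400 + d))
(-305666 + 484829)/(6177 + f(-303 - 227)) = (-305666 + 484829)/(6177 + 2*(-303 - 227)*(-400 + (-303 - 227))) = 179163/(6177 + 2*(-530)*(-400 - 530)) = 179163/(6177 + 2*(-530)*(-930)) = 179163/(6177 + 985800) = 179163/991977 = 179163*(1/991977) = 59721/330659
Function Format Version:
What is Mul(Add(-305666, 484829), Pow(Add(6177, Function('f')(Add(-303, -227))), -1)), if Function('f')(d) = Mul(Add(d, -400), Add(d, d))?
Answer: Rational(59721, 330659) ≈ 0.18061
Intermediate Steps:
Function('f')(d) = Mul(2, d, Add(-400, d)) (Function('f')(d) = Mul(Add(-400, d), Mul(2, d)) = Mul(2, d, Add(-400, d)))
Mul(Add(-305666, 484829), Pow(Add(6177, Function('f')(Add(-303, -227))), -1)) = Mul(Add(-305666, 484829), Pow(Add(6177, Mul(2, Add(-303, -227), Add(-400, Add(-303, -227)))), -1)) = Mul(179163, Pow(Add(6177, Mul(2, -530, Add(-400, -530))), -1)) = Mul(179163, Pow(Add(6177, Mul(2, -530, -930)), -1)) = Mul(179163, Pow(Add(6177, 985800), -1)) = Mul(179163, Pow(991977, -1)) = Mul(179163, Rational(1, 991977)) = Rational(59721, 330659)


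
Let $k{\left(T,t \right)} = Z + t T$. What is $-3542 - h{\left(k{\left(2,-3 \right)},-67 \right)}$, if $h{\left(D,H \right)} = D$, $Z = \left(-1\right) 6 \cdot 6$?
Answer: $-3500$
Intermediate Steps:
$Z = -36$ ($Z = \left(-6\right) 6 = -36$)
$k{\left(T,t \right)} = -36 + T t$ ($k{\left(T,t \right)} = -36 + t T = -36 + T t$)
$-3542 - h{\left(k{\left(2,-3 \right)},-67 \right)} = -3542 - \left(-36 + 2 \left(-3\right)\right) = -3542 - \left(-36 - 6\right) = -3542 - -42 = -3542 + 42 = -3500$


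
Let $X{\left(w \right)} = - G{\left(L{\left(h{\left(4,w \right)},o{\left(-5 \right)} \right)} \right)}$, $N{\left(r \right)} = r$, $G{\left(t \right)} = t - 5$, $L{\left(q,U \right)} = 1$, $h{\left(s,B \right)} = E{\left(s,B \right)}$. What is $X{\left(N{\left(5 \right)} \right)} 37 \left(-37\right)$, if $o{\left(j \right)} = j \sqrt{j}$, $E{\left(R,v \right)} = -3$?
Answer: $-5476$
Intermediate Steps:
$h{\left(s,B \right)} = -3$
$o{\left(j \right)} = j^{\frac{3}{2}}$
$G{\left(t \right)} = -5 + t$
$X{\left(w \right)} = 4$ ($X{\left(w \right)} = - (-5 + 1) = \left(-1\right) \left(-4\right) = 4$)
$X{\left(N{\left(5 \right)} \right)} 37 \left(-37\right) = 4 \cdot 37 \left(-37\right) = 148 \left(-37\right) = -5476$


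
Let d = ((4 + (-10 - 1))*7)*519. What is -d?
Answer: 25431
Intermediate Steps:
d = -25431 (d = ((4 - 11)*7)*519 = -7*7*519 = -49*519 = -25431)
-d = -1*(-25431) = 25431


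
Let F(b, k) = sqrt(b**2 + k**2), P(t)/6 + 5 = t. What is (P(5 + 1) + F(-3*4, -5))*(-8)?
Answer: -152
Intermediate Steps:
P(t) = -30 + 6*t
(P(5 + 1) + F(-3*4, -5))*(-8) = ((-30 + 6*(5 + 1)) + sqrt((-3*4)**2 + (-5)**2))*(-8) = ((-30 + 6*6) + sqrt((-12)**2 + 25))*(-8) = ((-30 + 36) + sqrt(144 + 25))*(-8) = (6 + sqrt(169))*(-8) = (6 + 13)*(-8) = 19*(-8) = -152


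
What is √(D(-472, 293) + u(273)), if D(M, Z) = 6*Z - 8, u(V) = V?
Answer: 17*√7 ≈ 44.978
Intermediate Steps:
D(M, Z) = -8 + 6*Z
√(D(-472, 293) + u(273)) = √((-8 + 6*293) + 273) = √((-8 + 1758) + 273) = √(1750 + 273) = √2023 = 17*√7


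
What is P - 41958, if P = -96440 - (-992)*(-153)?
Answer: -290174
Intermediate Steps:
P = -248216 (P = -96440 - 1*151776 = -96440 - 151776 = -248216)
P - 41958 = -248216 - 41958 = -290174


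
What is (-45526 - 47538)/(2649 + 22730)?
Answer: -93064/25379 ≈ -3.6670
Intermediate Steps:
(-45526 - 47538)/(2649 + 22730) = -93064/25379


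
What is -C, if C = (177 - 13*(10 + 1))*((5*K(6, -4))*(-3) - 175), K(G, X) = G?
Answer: 9010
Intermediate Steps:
C = -9010 (C = (177 - 13*(10 + 1))*((5*6)*(-3) - 175) = (177 - 13*11)*(30*(-3) - 175) = (177 - 143)*(-90 - 175) = 34*(-265) = -9010)
-C = -1*(-9010) = 9010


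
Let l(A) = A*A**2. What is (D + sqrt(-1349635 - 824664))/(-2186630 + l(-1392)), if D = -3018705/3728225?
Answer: 603741/2012805236532110 - I*sqrt(2174299)/2699414918 ≈ 2.9995e-10 - 5.4625e-7*I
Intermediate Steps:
D = -603741/745645 (D = -3018705*1/3728225 = -603741/745645 ≈ -0.80969)
l(A) = A**3
(D + sqrt(-1349635 - 824664))/(-2186630 + l(-1392)) = (-603741/745645 + sqrt(-1349635 - 824664))/(-2186630 + (-1392)**3) = (-603741/745645 + sqrt(-2174299))/(-2186630 - 2697228288) = (-603741/745645 + I*sqrt(2174299))/(-2699414918) = (-603741/745645 + I*sqrt(2174299))*(-1/2699414918) = 603741/2012805236532110 - I*sqrt(2174299)/2699414918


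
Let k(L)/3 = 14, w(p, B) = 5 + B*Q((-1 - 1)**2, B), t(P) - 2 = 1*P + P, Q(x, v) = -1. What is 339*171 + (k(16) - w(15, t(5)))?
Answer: 58018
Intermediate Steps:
t(P) = 2 + 2*P (t(P) = 2 + (1*P + P) = 2 + (P + P) = 2 + 2*P)
w(p, B) = 5 - B (w(p, B) = 5 + B*(-1) = 5 - B)
k(L) = 42 (k(L) = 3*14 = 42)
339*171 + (k(16) - w(15, t(5))) = 339*171 + (42 - (5 - (2 + 2*5))) = 57969 + (42 - (5 - (2 + 10))) = 57969 + (42 - (5 - 1*12)) = 57969 + (42 - (5 - 12)) = 57969 + (42 - 1*(-7)) = 57969 + (42 + 7) = 57969 + 49 = 58018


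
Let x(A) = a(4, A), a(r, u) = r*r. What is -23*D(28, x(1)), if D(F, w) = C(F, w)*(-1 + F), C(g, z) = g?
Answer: -17388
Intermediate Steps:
a(r, u) = r²
x(A) = 16 (x(A) = 4² = 16)
D(F, w) = F*(-1 + F)
-23*D(28, x(1)) = -644*(-1 + 28) = -644*27 = -23*756 = -17388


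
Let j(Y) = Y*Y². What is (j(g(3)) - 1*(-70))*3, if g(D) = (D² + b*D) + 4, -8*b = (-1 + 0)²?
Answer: 3198423/512 ≈ 6246.9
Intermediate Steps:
b = -⅛ (b = -(-1 + 0)²/8 = -⅛*(-1)² = -⅛*1 = -⅛ ≈ -0.12500)
g(D) = 4 + D² - D/8 (g(D) = (D² - D/8) + 4 = 4 + D² - D/8)
j(Y) = Y³
(j(g(3)) - 1*(-70))*3 = ((4 + 3² - ⅛*3)³ - 1*(-70))*3 = ((4 + 9 - 3/8)³ + 70)*3 = ((101/8)³ + 70)*3 = (1030301/512 + 70)*3 = (1066141/512)*3 = 3198423/512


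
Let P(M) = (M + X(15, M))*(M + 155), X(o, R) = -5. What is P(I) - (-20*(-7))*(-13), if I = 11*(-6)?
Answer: -4499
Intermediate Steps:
I = -66
P(M) = (-5 + M)*(155 + M) (P(M) = (M - 5)*(M + 155) = (-5 + M)*(155 + M))
P(I) - (-20*(-7))*(-13) = (-775 + (-66)² + 150*(-66)) - (-20*(-7))*(-13) = (-775 + 4356 - 9900) - 140*(-13) = -6319 - 1*(-1820) = -6319 + 1820 = -4499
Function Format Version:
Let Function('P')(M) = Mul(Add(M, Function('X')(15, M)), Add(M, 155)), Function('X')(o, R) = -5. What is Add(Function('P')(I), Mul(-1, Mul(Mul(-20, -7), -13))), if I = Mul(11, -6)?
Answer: -4499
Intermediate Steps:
I = -66
Function('P')(M) = Mul(Add(-5, M), Add(155, M)) (Function('P')(M) = Mul(Add(M, -5), Add(M, 155)) = Mul(Add(-5, M), Add(155, M)))
Add(Function('P')(I), Mul(-1, Mul(Mul(-20, -7), -13))) = Add(Add(-775, Pow(-66, 2), Mul(150, -66)), Mul(-1, Mul(Mul(-20, -7), -13))) = Add(Add(-775, 4356, -9900), Mul(-1, Mul(140, -13))) = Add(-6319, Mul(-1, -1820)) = Add(-6319, 1820) = -4499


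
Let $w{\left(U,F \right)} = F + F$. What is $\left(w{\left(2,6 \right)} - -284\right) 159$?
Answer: $47064$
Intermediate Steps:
$w{\left(U,F \right)} = 2 F$
$\left(w{\left(2,6 \right)} - -284\right) 159 = \left(2 \cdot 6 - -284\right) 159 = \left(12 + 284\right) 159 = 296 \cdot 159 = 47064$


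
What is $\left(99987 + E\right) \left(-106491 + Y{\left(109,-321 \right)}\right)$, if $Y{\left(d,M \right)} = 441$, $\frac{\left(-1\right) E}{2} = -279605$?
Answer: $-69907841850$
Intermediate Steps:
$E = 559210$ ($E = \left(-2\right) \left(-279605\right) = 559210$)
$\left(99987 + E\right) \left(-106491 + Y{\left(109,-321 \right)}\right) = \left(99987 + 559210\right) \left(-106491 + 441\right) = 659197 \left(-106050\right) = -69907841850$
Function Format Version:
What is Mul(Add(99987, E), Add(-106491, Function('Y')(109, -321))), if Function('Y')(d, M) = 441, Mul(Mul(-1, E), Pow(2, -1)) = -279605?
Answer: -69907841850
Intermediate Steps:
E = 559210 (E = Mul(-2, -279605) = 559210)
Mul(Add(99987, E), Add(-106491, Function('Y')(109, -321))) = Mul(Add(99987, 559210), Add(-106491, 441)) = Mul(659197, -106050) = -69907841850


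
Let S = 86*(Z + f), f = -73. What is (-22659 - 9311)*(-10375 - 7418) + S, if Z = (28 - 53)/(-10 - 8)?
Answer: 5119524463/9 ≈ 5.6884e+8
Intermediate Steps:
Z = 25/18 (Z = -25/(-18) = -25*(-1/18) = 25/18 ≈ 1.3889)
S = -55427/9 (S = 86*(25/18 - 73) = 86*(-1289/18) = -55427/9 ≈ -6158.6)
(-22659 - 9311)*(-10375 - 7418) + S = (-22659 - 9311)*(-10375 - 7418) - 55427/9 = -31970*(-17793) - 55427/9 = 568842210 - 55427/9 = 5119524463/9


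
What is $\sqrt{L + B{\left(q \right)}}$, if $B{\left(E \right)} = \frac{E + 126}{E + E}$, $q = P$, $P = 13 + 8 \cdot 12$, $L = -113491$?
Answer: $\frac{i \sqrt{5393495054}}{218} \approx 336.88 i$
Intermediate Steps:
$P = 109$ ($P = 13 + 96 = 109$)
$q = 109$
$B{\left(E \right)} = \frac{126 + E}{2 E}$
$\sqrt{L + B{\left(q \right)}} = \sqrt{-113491 + \frac{126 + 109}{2 \cdot 109}} = \sqrt{-113491 + \frac{1}{2} \cdot \frac{1}{109} \cdot 235} = \sqrt{-113491 + \frac{235}{218}} = \sqrt{- \frac{24740803}{218}} = \frac{i \sqrt{5393495054}}{218}$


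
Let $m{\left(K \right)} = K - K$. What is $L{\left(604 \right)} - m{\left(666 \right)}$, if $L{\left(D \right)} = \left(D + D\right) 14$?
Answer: $16912$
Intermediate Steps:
$L{\left(D \right)} = 28 D$ ($L{\left(D \right)} = 2 D 14 = 28 D$)
$m{\left(K \right)} = 0$
$L{\left(604 \right)} - m{\left(666 \right)} = 28 \cdot 604 - 0 = 16912 + 0 = 16912$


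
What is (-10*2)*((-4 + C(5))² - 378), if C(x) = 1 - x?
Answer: 6280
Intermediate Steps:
(-10*2)*((-4 + C(5))² - 378) = (-10*2)*((-4 + (1 - 1*5))² - 378) = -20*((-4 + (1 - 5))² - 378) = -20*((-4 - 4)² - 378) = -20*((-8)² - 378) = -20*(64 - 378) = -20*(-314) = 6280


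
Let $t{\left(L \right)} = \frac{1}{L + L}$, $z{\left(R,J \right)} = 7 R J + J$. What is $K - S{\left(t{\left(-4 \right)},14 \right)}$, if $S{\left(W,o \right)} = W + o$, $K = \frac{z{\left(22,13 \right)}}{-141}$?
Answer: $- \frac{31771}{1128} \approx -28.166$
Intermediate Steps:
$z{\left(R,J \right)} = J + 7 J R$ ($z{\left(R,J \right)} = 7 J R + J = J + 7 J R$)
$K = - \frac{2015}{141}$ ($K = \frac{13 \left(1 + 7 \cdot 22\right)}{-141} = 13 \left(1 + 154\right) \left(- \frac{1}{141}\right) = 13 \cdot 155 \left(- \frac{1}{141}\right) = 2015 \left(- \frac{1}{141}\right) = - \frac{2015}{141} \approx -14.291$)
$t{\left(L \right)} = \frac{1}{2 L}$
$K - S{\left(t{\left(-4 \right)},14 \right)} = - \frac{2015}{141} - \left(\frac{1}{2 \left(-4\right)} + 14\right) = - \frac{2015}{141} - \left(\frac{1}{2} \left(- \frac{1}{4}\right) + 14\right) = - \frac{2015}{141} - \left(- \frac{1}{8} + 14\right) = - \frac{2015}{141} - \frac{111}{8} = - \frac{31771}{1128}$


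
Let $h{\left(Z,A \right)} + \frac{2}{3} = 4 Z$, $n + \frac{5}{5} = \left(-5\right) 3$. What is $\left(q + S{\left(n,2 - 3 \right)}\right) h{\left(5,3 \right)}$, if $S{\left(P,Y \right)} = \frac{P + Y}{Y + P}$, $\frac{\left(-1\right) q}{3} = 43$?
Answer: $- \frac{7424}{3} \approx -2474.7$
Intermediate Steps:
$n = -16$ ($n = -1 - 15 = -16$)
$q = -129$ ($q = \left(-3\right) 43 = -129$)
$S{\left(P,Y \right)} = 1$ ($S{\left(P,Y \right)} = \frac{P + Y}{P + Y} = 1$)
$h{\left(Z,A \right)} = - \frac{2}{3} + 4 Z$
$\left(q + S{\left(n,2 - 3 \right)}\right) h{\left(5,3 \right)} = \left(-129 + 1\right) \left(- \frac{2}{3} + 4 \cdot 5\right) = - 128 \left(- \frac{2}{3} + 20\right) = \left(-128\right) \frac{58}{3} = - \frac{7424}{3}$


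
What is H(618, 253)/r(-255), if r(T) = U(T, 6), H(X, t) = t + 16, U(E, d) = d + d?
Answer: 269/12 ≈ 22.417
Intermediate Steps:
U(E, d) = 2*d
H(X, t) = 16 + t
r(T) = 12 (r(T) = 2*6 = 12)
H(618, 253)/r(-255) = (16 + 253)/12 = 269*(1/12) = 269/12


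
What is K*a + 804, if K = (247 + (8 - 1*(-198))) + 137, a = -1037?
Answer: -611026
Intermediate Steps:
K = 590 (K = (247 + (8 + 198)) + 137 = (247 + 206) + 137 = 453 + 137 = 590)
K*a + 804 = 590*(-1037) + 804 = -611830 + 804 = -611026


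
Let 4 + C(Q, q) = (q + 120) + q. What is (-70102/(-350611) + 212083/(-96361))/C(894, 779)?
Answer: -22534511297/18852156426618 ≈ -0.0011953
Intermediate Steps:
C(Q, q) = 116 + 2*q (C(Q, q) = -4 + ((q + 120) + q) = -4 + ((120 + q) + q) = -4 + (120 + 2*q) = 116 + 2*q)
(-70102/(-350611) + 212083/(-96361))/C(894, 779) = (-70102/(-350611) + 212083/(-96361))/(116 + 2*779) = (-70102*(-1/350611) + 212083*(-1/96361))/(116 + 1558) = (70102/350611 - 212083/96361)/1674 = -67603533891/33785226571*1/1674 = -22534511297/18852156426618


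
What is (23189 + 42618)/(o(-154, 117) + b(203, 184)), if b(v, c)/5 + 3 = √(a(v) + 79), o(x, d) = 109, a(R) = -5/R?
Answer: 627864587/696454 - 329035*√203406/348227 ≈ 475.37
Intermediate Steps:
b(v, c) = -15 + 5*√(79 - 5/v) (b(v, c) = -15 + 5*√(-5/v + 79) = -15 + 5*√(79 - 5/v))
(23189 + 42618)/(o(-154, 117) + b(203, 184)) = (23189 + 42618)/(109 + (-15 + 5*√(79 - 5/203))) = 65807/(109 + (-15 + 5*√(79 - 5*1/203))) = 65807/(109 + (-15 + 5*√(79 - 5/203))) = 65807/(109 + (-15 + 5*√(16032/203))) = 65807/(109 + (-15 + 5*(4*√203406/203))) = 65807/(109 + (-15 + 20*√203406/203)) = 65807/(94 + 20*√203406/203)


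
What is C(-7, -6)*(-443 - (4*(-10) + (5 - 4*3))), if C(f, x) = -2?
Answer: 792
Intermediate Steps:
C(-7, -6)*(-443 - (4*(-10) + (5 - 4*3))) = -2*(-443 - (4*(-10) + (5 - 4*3))) = -2*(-443 - (-40 + (5 - 12))) = -2*(-443 - (-40 - 7)) = -2*(-443 - 1*(-47)) = -2*(-443 + 47) = -2*(-396) = 792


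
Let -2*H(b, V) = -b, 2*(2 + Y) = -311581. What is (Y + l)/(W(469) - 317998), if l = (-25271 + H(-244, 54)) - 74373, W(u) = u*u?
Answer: 511117/196074 ≈ 2.6068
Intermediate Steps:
Y = -311585/2 (Y = -2 + (1/2)*(-311581) = -2 - 311581/2 = -311585/2 ≈ -1.5579e+5)
H(b, V) = b/2 (H(b, V) = -(-1)*b/2 = b/2)
W(u) = u**2
l = -99766 (l = (-25271 + (1/2)*(-244)) - 74373 = (-25271 - 122) - 74373 = -25393 - 74373 = -99766)
(Y + l)/(W(469) - 317998) = (-311585/2 - 99766)/(469**2 - 317998) = -511117/(2*(219961 - 317998)) = -511117/2/(-98037) = -511117/2*(-1/98037) = 511117/196074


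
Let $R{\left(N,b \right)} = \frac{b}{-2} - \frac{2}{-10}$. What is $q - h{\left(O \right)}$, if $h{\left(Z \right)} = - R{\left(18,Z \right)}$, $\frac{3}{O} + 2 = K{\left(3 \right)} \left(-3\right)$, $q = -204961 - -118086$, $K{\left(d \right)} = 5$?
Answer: $- \frac{14768701}{170} \approx -86875.0$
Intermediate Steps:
$R{\left(N,b \right)} = \frac{1}{5} - \frac{b}{2}$ ($R{\left(N,b \right)} = b \left(- \frac{1}{2}\right) - - \frac{1}{5} = - \frac{b}{2} + \frac{1}{5} = \frac{1}{5} - \frac{b}{2}$)
$q = -86875$ ($q = -204961 + 118086 = -86875$)
$O = - \frac{3}{17}$ ($O = \frac{3}{-2 + 5 \left(-3\right)} = \frac{3}{-2 - 15} = \frac{3}{-17} = 3 \left(- \frac{1}{17}\right) = - \frac{3}{17} \approx -0.17647$)
$h{\left(Z \right)} = - \frac{1}{5} + \frac{Z}{2}$ ($h{\left(Z \right)} = - (\frac{1}{5} - \frac{Z}{2}) = - \frac{1}{5} + \frac{Z}{2}$)
$q - h{\left(O \right)} = -86875 - \left(- \frac{1}{5} + \frac{1}{2} \left(- \frac{3}{17}\right)\right) = -86875 - \left(- \frac{1}{5} - \frac{3}{34}\right) = -86875 - - \frac{49}{170} = -86875 + \frac{49}{170} = - \frac{14768701}{170}$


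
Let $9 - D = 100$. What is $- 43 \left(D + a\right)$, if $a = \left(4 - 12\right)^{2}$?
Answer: $1161$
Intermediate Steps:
$D = -91$ ($D = 9 - 100 = -91$)
$a = 64$ ($a = \left(4 - 12\right)^{2} = \left(-8\right)^{2} = 64$)
$- 43 \left(D + a\right) = - 43 \left(-91 + 64\right) = \left(-43\right) \left(-27\right) = 1161$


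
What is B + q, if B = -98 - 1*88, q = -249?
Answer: -435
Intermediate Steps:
B = -186 (B = -98 - 88 = -186)
B + q = -186 - 249 = -435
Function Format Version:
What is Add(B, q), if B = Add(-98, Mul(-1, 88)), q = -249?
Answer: -435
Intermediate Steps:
B = -186 (B = Add(-98, -88) = -186)
Add(B, q) = Add(-186, -249) = -435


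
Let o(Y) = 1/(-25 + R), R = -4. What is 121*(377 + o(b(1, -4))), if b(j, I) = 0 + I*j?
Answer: 1322772/29 ≈ 45613.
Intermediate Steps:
b(j, I) = I*j
o(Y) = -1/29 (o(Y) = 1/(-25 - 4) = 1/(-29) = -1/29)
121*(377 + o(b(1, -4))) = 121*(377 - 1/29) = 121*(10932/29) = 1322772/29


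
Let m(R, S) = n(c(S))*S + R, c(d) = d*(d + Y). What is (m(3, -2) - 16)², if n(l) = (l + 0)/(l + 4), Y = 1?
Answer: 1681/9 ≈ 186.78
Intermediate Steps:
c(d) = d*(1 + d) (c(d) = d*(d + 1) = d*(1 + d))
n(l) = l/(4 + l)
m(R, S) = R + S²*(1 + S)/(4 + S*(1 + S)) (m(R, S) = ((S*(1 + S))/(4 + S*(1 + S)))*S + R = (S*(1 + S)/(4 + S*(1 + S)))*S + R = S²*(1 + S)/(4 + S*(1 + S)) + R = R + S²*(1 + S)/(4 + S*(1 + S)))
(m(3, -2) - 16)² = ((3*(4 - 2*(1 - 2)) + (-2)²*(1 - 2))/(4 - 2*(1 - 2)) - 16)² = ((3*(4 - 2*(-1)) + 4*(-1))/(4 - 2*(-1)) - 16)² = ((3*(4 + 2) - 4)/(4 + 2) - 16)² = ((3*6 - 4)/6 - 16)² = ((18 - 4)/6 - 16)² = ((⅙)*14 - 16)² = (7/3 - 16)² = (-41/3)² = 1681/9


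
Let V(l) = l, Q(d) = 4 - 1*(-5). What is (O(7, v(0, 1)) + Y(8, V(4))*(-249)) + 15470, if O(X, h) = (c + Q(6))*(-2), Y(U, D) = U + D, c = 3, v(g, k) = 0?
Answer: 12458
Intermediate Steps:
Q(d) = 9 (Q(d) = 4 + 5 = 9)
Y(U, D) = D + U
O(X, h) = -24 (O(X, h) = (3 + 9)*(-2) = 12*(-2) = -24)
(O(7, v(0, 1)) + Y(8, V(4))*(-249)) + 15470 = (-24 + (4 + 8)*(-249)) + 15470 = (-24 + 12*(-249)) + 15470 = (-24 - 2988) + 15470 = -3012 + 15470 = 12458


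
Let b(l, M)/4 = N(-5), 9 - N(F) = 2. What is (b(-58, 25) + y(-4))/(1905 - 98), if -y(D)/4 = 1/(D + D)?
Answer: 57/3614 ≈ 0.015772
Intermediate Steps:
N(F) = 7 (N(F) = 9 - 1*2 = 9 - 2 = 7)
b(l, M) = 28 (b(l, M) = 4*7 = 28)
y(D) = -2/D (y(D) = -4/(D + D) = -4*1/(2*D) = -2/D)
(b(-58, 25) + y(-4))/(1905 - 98) = (28 - 2/(-4))/(1905 - 98) = (28 - 2*(-¼))/1807 = (28 + ½)*(1/1807) = (57/2)*(1/1807) = 57/3614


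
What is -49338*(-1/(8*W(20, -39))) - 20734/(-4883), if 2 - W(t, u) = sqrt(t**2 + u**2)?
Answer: -4551619/2080158 - 2741*sqrt(1921)/852 ≈ -143.19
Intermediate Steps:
W(t, u) = 2 - sqrt(t**2 + u**2)
-49338*(-1/(8*W(20, -39))) - 20734/(-4883) = -49338*(-1/(8*(2 - sqrt(20**2 + (-39)**2)))) - 20734/(-4883) = -49338*(-1/(8*(2 - sqrt(400 + 1521)))) - 20734*(-1/4883) = -49338*(-1/(8*(2 - sqrt(1921)))) + 20734/4883 = -49338/(-16 + 8*sqrt(1921)) + 20734/4883 = 20734/4883 - 49338/(-16 + 8*sqrt(1921))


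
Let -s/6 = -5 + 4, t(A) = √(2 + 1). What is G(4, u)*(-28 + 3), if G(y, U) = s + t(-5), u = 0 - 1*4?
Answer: -150 - 25*√3 ≈ -193.30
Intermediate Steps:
u = -4 (u = 0 - 4 = -4)
t(A) = √3
s = 6 (s = -6*(-5 + 4) = -6*(-1) = 6)
G(y, U) = 6 + √3
G(4, u)*(-28 + 3) = (6 + √3)*(-28 + 3) = (6 + √3)*(-25) = -150 - 25*√3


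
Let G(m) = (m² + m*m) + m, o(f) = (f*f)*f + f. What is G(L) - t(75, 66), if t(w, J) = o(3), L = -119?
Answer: 28173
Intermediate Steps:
o(f) = f + f³ (o(f) = f²*f + f = f³ + f = f + f³)
t(w, J) = 30 (t(w, J) = 3 + 3³ = 3 + 27 = 30)
G(m) = m + 2*m² (G(m) = (m² + m²) + m = 2*m² + m = m + 2*m²)
G(L) - t(75, 66) = -119*(1 + 2*(-119)) - 1*30 = -119*(1 - 238) - 30 = -119*(-237) - 30 = 28203 - 30 = 28173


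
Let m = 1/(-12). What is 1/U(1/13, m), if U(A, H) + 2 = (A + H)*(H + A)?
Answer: -24336/48671 ≈ -0.50001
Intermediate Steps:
m = -1/12 ≈ -0.083333
U(A, H) = -2 + (A + H)² (U(A, H) = -2 + (A + H)*(H + A) = -2 + (A + H)*(A + H) = -2 + (A + H)²)
1/U(1/13, m) = 1/(-2 + (1/13 - 1/12)²) = 1/(-2 + (-1/156)²) = 1/(-2 + 1/24336) = 1/(-48671/24336) = -24336/48671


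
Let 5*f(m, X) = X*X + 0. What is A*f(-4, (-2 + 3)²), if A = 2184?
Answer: 2184/5 ≈ 436.80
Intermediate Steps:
f(m, X) = X²/5 (f(m, X) = (X*X + 0)/5 = (X² + 0)/5 = X²/5)
A*f(-4, (-2 + 3)²) = 2184*(((-2 + 3)²)²/5) = 2184*((1²)²/5) = 2184*((⅕)*1²) = 2184*((⅕)*1) = 2184*(⅕) = 2184/5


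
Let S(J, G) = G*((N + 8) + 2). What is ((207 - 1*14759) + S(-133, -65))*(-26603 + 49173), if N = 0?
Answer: -343109140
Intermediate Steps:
S(J, G) = 10*G (S(J, G) = G*((0 + 8) + 2) = G*(8 + 2) = G*10 = 10*G)
((207 - 1*14759) + S(-133, -65))*(-26603 + 49173) = ((207 - 1*14759) + 10*(-65))*(-26603 + 49173) = ((207 - 14759) - 650)*22570 = (-14552 - 650)*22570 = -15202*22570 = -343109140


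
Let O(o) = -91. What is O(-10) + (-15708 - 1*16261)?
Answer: -32060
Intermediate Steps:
O(-10) + (-15708 - 1*16261) = -91 + (-15708 - 1*16261) = -91 + (-15708 - 16261) = -91 - 31969 = -32060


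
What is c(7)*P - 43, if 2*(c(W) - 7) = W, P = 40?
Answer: 377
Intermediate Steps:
c(W) = 7 + W/2
c(7)*P - 43 = (7 + (1/2)*7)*40 - 43 = (7 + 7/2)*40 - 43 = (21/2)*40 - 43 = 420 - 43 = 377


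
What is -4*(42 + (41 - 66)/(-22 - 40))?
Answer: -5258/31 ≈ -169.61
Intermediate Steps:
-4*(42 + (41 - 66)/(-22 - 40)) = -4*(42 - 25/(-62)) = -4*(42 - 25*(-1/62)) = -4*(42 + 25/62) = -4*2629/62 = -5258/31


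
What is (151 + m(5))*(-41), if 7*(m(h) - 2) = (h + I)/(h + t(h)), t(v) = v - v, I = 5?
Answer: -43993/7 ≈ -6284.7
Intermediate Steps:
t(v) = 0
m(h) = 2 + (5 + h)/(7*h) (m(h) = 2 + ((h + 5)/(h + 0))/7 = 2 + ((5 + h)/h)/7 = 2 + (5 + h)/(7*h))
(151 + m(5))*(-41) = (151 + (5/7)*(1 + 3*5)/5)*(-41) = (151 + (5/7)*(1/5)*(1 + 15))*(-41) = (151 + (5/7)*(1/5)*16)*(-41) = (151 + 16/7)*(-41) = (1073/7)*(-41) = -43993/7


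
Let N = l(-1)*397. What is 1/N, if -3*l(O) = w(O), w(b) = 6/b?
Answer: 1/794 ≈ 0.0012594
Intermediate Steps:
l(O) = -2/O
N = 794 (N = -2/(-1)*397 = -2*(-1)*397 = 2*397 = 794)
1/N = 1/794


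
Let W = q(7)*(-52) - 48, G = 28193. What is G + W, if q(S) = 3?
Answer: 27989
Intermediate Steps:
W = -204 (W = 3*(-52) - 48 = -156 - 48 = -204)
G + W = 28193 - 204 = 27989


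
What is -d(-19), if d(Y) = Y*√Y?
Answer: 19*I*√19 ≈ 82.819*I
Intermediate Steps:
d(Y) = Y^(3/2)
-d(-19) = -(-19)^(3/2) = -(-19)*I*√19 = 19*I*√19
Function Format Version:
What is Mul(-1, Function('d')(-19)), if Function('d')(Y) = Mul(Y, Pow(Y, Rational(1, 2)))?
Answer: Mul(19, I, Pow(19, Rational(1, 2))) ≈ Mul(82.819, I)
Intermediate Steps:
Function('d')(Y) = Pow(Y, Rational(3, 2))
Mul(-1, Function('d')(-19)) = Mul(-1, Pow(-19, Rational(3, 2))) = Mul(-1, Mul(-19, I, Pow(19, Rational(1, 2)))) = Mul(19, I, Pow(19, Rational(1, 2)))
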